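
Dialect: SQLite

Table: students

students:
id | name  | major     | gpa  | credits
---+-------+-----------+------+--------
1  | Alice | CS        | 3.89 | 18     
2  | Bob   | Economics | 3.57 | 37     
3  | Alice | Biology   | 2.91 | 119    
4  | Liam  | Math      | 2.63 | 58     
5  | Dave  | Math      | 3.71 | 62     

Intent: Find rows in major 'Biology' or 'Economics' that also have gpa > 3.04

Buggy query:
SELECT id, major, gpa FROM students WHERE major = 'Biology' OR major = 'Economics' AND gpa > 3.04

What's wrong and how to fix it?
Bug: AND binds tighter than OR, so this parses as major = 'Biology' OR (major = 'Economics' AND gpa > 3.04)

Fix: Group the OR with parentheses (or use IN), then AND the threshold

Corrected query:
SELECT id, major, gpa FROM students WHERE (major = 'Biology' OR major = 'Economics') AND gpa > 3.04

Result:
id | major     | gpa 
---+-----------+-----
2  | Economics | 3.57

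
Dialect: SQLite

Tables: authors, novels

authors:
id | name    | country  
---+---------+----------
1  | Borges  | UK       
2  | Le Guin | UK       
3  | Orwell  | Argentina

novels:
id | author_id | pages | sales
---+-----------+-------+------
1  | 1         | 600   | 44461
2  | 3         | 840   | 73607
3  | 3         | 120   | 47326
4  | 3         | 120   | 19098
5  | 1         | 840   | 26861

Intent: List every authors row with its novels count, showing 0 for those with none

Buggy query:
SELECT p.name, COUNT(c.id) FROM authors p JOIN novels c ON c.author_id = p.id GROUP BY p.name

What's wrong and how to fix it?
Bug: INNER JOIN drops authors rows that have no matching novels rows

Fix: Switch to LEFT JOIN to retain unmatched parent rows

Corrected query:
SELECT p.name, COUNT(c.id) FROM authors p LEFT JOIN novels c ON c.author_id = p.id GROUP BY p.name

Result:
name    | COUNT(c.id)
--------+------------
Borges  | 2          
Le Guin | 0          
Orwell  | 3          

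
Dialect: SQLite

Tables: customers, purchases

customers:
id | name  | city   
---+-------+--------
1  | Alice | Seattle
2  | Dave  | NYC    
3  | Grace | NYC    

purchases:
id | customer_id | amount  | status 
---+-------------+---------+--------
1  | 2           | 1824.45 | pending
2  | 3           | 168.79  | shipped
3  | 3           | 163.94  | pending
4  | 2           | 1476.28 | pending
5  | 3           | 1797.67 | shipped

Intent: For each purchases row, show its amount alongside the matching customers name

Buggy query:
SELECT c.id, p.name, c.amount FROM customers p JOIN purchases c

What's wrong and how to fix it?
Bug: Missing join condition: each purchases row is matched to all customers rows instead of just its own

Fix: Specify the join condition linking the foreign key to the parent id

Corrected query:
SELECT c.id, p.name, c.amount FROM customers p JOIN purchases c ON c.customer_id = p.id

Result:
id | name  | amount 
---+-------+--------
1  | Dave  | 1824.45
2  | Grace | 168.79 
3  | Grace | 163.94 
4  | Dave  | 1476.28
5  | Grace | 1797.67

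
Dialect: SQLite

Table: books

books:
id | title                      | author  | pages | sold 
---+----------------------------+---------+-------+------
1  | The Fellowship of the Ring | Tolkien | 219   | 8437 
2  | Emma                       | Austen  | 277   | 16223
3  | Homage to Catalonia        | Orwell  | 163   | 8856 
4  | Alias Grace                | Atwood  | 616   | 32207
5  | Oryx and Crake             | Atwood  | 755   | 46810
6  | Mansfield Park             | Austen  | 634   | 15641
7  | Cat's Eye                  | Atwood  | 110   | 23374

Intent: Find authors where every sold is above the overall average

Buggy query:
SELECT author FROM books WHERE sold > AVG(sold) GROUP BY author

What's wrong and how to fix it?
Bug: WHERE evaluates per row before aggregation, so AVG() is unavailable

Fix: Compute the overall average in a scalar subquery and compare each group's MIN against it in HAVING

Corrected query:
SELECT author FROM books GROUP BY author HAVING MIN(sold) > (SELECT AVG(sold) FROM books)

Result:
author
------
Atwood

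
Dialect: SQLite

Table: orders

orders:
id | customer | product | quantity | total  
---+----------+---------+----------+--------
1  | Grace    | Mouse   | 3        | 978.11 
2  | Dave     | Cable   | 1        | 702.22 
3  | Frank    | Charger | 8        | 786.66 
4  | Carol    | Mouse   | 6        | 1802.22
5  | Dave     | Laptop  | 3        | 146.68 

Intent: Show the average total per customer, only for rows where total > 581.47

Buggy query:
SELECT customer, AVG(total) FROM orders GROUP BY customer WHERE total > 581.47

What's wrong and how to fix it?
Bug: Row-level WHERE must come before GROUP BY in the clause order

Fix: Place WHERE between FROM and GROUP BY

Corrected query:
SELECT customer, AVG(total) FROM orders WHERE total > 581.47 GROUP BY customer

Result:
customer | AVG(total)
---------+-----------
Carol    | 1802.22   
Dave     | 702.22    
Frank    | 786.66    
Grace    | 978.11    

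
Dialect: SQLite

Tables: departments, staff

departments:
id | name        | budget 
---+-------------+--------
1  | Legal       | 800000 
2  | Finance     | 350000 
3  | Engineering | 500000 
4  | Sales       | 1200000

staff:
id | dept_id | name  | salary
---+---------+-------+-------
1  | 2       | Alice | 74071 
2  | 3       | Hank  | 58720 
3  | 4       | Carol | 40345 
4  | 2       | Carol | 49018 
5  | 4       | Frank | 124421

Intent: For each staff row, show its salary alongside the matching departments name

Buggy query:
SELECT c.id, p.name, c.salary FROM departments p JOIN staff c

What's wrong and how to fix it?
Bug: JOIN with no ON clause produces a cartesian product; every staff row pairs with every departments row

Fix: Specify the join condition linking the foreign key to the parent id

Corrected query:
SELECT c.id, p.name, c.salary FROM departments p JOIN staff c ON c.dept_id = p.id

Result:
id | name        | salary
---+-------------+-------
1  | Finance     | 74071 
2  | Engineering | 58720 
3  | Sales       | 40345 
4  | Finance     | 49018 
5  | Sales       | 124421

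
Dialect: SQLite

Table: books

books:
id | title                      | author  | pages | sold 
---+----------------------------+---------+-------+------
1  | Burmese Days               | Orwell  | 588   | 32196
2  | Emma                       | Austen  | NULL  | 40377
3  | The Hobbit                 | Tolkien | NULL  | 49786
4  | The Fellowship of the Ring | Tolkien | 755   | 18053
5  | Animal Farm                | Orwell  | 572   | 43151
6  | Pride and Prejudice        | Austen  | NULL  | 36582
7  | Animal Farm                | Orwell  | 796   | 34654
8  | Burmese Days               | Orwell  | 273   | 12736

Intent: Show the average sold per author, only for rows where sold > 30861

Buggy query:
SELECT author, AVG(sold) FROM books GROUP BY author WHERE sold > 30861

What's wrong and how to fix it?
Bug: WHERE cannot follow GROUP BY

Fix: Move the WHERE clause before GROUP BY

Corrected query:
SELECT author, AVG(sold) FROM books WHERE sold > 30861 GROUP BY author

Result:
author  | AVG(sold)
--------+----------
Austen  | 38479.5  
Orwell  | 36667    
Tolkien | 49786    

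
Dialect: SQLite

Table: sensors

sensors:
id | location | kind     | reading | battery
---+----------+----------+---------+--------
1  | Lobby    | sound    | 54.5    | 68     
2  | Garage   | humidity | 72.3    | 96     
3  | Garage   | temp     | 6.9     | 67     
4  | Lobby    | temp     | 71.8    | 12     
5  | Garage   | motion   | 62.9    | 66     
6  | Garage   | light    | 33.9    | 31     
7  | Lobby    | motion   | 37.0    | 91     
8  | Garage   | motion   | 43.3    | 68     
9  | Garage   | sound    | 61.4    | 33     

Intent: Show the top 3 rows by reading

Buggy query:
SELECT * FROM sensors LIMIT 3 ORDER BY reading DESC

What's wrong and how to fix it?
Bug: LIMIT must come after ORDER BY

Fix: Swap the clauses: ORDER BY first, then LIMIT

Corrected query:
SELECT * FROM sensors ORDER BY reading DESC LIMIT 3

Result:
id | location | kind     | reading | battery
---+----------+----------+---------+--------
2  | Garage   | humidity | 72.3    | 96     
4  | Lobby    | temp     | 71.8    | 12     
5  | Garage   | motion   | 62.9    | 66     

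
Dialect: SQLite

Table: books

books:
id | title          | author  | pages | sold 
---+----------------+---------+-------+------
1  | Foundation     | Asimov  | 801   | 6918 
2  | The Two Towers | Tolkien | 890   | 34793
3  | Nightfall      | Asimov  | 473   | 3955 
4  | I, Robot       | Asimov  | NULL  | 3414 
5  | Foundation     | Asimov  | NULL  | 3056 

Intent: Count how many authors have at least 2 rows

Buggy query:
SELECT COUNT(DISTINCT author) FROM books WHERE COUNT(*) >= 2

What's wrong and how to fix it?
Bug: COUNT(*) cannot appear in WHERE; the per-group count doesn't exist yet

Fix: Group first with HAVING COUNT(*) >= 2, then COUNT the resulting groups

Corrected query:
SELECT COUNT(*) FROM (SELECT author FROM books GROUP BY author HAVING COUNT(*) >= 2)

Result:
COUNT(*)
--------
1       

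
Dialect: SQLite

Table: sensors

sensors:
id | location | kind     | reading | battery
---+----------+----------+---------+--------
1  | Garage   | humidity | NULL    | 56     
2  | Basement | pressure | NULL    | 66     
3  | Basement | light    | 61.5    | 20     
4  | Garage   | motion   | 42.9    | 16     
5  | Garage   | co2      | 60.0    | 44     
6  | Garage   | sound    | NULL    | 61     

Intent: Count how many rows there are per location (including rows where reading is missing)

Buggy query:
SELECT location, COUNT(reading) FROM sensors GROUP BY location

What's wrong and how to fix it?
Bug: COUNT(reading) skips NULLs, so groups with missing reading are undercounted

Fix: Use COUNT(*) to count all rows regardless of NULL

Corrected query:
SELECT location, COUNT(*) FROM sensors GROUP BY location

Result:
location | COUNT(*)
---------+---------
Basement | 2       
Garage   | 4       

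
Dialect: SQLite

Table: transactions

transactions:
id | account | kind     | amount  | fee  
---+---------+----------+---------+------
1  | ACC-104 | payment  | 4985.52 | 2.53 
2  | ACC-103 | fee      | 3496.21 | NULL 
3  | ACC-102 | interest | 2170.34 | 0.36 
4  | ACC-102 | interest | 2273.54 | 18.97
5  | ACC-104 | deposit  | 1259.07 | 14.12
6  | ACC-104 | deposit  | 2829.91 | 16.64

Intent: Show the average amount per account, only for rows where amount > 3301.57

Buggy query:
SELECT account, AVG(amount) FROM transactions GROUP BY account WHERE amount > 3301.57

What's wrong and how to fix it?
Bug: WHERE cannot follow GROUP BY

Fix: Move the WHERE clause before GROUP BY

Corrected query:
SELECT account, AVG(amount) FROM transactions WHERE amount > 3301.57 GROUP BY account

Result:
account | AVG(amount)
--------+------------
ACC-103 | 3496.21    
ACC-104 | 4985.52    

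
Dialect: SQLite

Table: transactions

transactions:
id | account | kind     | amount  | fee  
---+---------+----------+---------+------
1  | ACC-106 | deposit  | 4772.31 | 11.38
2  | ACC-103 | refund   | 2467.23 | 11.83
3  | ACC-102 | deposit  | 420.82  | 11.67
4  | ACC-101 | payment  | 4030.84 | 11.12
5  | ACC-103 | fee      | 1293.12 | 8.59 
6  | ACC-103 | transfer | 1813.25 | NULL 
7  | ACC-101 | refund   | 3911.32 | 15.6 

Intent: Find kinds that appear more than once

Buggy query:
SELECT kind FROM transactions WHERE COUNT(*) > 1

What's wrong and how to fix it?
Bug: WHERE can't reference COUNT(*); aggregates are computed after WHERE

Fix: Group first, then use HAVING for the count condition

Corrected query:
SELECT kind FROM transactions GROUP BY kind HAVING COUNT(*) > 1

Result:
kind   
-------
deposit
refund 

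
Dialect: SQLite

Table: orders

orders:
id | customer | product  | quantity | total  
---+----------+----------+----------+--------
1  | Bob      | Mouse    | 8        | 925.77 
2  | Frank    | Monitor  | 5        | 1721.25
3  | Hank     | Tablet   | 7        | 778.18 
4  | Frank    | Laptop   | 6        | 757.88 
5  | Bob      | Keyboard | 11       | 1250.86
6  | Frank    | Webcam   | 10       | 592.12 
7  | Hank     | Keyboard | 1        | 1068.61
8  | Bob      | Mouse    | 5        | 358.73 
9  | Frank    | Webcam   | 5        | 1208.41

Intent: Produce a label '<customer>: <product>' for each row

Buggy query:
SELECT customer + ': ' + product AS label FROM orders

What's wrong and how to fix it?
Bug: '+' is numeric addition; on text columns SQLite converts them to 0 instead of concatenating

Fix: Use the || operator for string concatenation

Corrected query:
SELECT customer || ': ' || product AS label FROM orders

Result:
label         
--------------
Bob: Mouse    
Frank: Monitor
Hank: Tablet  
Frank: Laptop 
Bob: Keyboard 
Frank: Webcam 
Hank: Keyboard
Bob: Mouse    
Frank: Webcam 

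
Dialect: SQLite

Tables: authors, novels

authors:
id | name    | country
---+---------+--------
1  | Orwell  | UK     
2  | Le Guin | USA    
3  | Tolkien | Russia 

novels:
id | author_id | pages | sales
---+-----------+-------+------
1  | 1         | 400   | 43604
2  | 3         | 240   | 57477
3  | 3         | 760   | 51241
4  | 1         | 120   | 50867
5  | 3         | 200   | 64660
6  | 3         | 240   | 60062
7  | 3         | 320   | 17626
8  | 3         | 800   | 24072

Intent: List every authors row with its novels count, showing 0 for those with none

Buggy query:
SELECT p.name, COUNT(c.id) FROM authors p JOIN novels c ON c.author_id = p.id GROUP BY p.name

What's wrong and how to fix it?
Bug: INNER JOIN drops authors rows that have no matching novels rows

Fix: Use LEFT JOIN so parents without children still appear (COUNT(c.id) gives 0)

Corrected query:
SELECT p.name, COUNT(c.id) FROM authors p LEFT JOIN novels c ON c.author_id = p.id GROUP BY p.name

Result:
name    | COUNT(c.id)
--------+------------
Le Guin | 0          
Orwell  | 2          
Tolkien | 6          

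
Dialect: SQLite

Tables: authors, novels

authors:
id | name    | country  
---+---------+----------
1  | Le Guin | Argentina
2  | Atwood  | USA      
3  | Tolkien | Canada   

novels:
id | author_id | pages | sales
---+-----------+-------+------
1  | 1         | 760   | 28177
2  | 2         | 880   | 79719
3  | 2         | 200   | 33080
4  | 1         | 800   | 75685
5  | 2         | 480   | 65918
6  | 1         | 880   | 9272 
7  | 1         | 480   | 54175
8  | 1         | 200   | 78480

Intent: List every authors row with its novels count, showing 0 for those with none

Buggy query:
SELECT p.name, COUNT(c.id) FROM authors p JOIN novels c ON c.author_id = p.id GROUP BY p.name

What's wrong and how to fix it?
Bug: An inner join excludes parents with zero children

Fix: Switch to LEFT JOIN to retain unmatched parent rows

Corrected query:
SELECT p.name, COUNT(c.id) FROM authors p LEFT JOIN novels c ON c.author_id = p.id GROUP BY p.name

Result:
name    | COUNT(c.id)
--------+------------
Atwood  | 3          
Le Guin | 5          
Tolkien | 0          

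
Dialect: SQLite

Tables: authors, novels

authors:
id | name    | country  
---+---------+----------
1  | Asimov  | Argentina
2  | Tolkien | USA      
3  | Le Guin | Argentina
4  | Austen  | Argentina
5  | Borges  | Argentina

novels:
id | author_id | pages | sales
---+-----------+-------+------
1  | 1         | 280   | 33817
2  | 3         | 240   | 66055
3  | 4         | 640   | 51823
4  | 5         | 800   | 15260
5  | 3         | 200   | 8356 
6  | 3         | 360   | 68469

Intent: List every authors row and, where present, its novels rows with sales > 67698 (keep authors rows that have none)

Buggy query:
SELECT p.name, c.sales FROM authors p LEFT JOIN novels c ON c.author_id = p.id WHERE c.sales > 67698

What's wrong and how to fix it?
Bug: Filtering c.sales in WHERE discards the NULL rows produced by LEFT JOIN, turning it into an inner join

Fix: Put 'c.sales > 67698' in the JOIN's ON clause instead of WHERE

Corrected query:
SELECT p.name, c.sales FROM authors p LEFT JOIN novels c ON c.author_id = p.id AND c.sales > 67698

Result:
name    | sales
--------+------
Asimov  | NULL 
Tolkien | NULL 
Le Guin | 68469
Austen  | NULL 
Borges  | NULL 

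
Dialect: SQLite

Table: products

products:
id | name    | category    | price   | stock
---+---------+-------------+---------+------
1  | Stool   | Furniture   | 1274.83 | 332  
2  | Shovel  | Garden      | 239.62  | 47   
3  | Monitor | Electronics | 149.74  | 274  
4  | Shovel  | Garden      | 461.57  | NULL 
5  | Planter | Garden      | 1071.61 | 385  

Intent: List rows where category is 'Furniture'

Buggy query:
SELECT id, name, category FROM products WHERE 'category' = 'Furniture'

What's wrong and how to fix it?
Bug: 'category' in single quotes is a string literal, not the column; the comparison is literal-vs-literal and never true

Fix: Reference the column as category without single quotes

Corrected query:
SELECT id, name, category FROM products WHERE category = 'Furniture'

Result:
id | name  | category 
---+-------+----------
1  | Stool | Furniture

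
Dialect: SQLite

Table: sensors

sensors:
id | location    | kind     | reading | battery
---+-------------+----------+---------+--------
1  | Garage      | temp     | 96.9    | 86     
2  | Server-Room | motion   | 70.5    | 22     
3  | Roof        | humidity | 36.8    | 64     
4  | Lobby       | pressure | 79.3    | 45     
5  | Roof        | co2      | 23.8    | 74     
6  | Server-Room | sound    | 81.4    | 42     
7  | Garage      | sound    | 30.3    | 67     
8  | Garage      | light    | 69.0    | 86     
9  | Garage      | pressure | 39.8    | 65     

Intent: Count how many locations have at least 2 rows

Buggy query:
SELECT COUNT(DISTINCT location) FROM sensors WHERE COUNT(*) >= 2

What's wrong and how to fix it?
Bug: COUNT(*) cannot appear in WHERE; the per-group count doesn't exist yet

Fix: Use a subquery that GROUPs and filters with HAVING, then count its rows

Corrected query:
SELECT COUNT(*) FROM (SELECT location FROM sensors GROUP BY location HAVING COUNT(*) >= 2)

Result:
COUNT(*)
--------
3       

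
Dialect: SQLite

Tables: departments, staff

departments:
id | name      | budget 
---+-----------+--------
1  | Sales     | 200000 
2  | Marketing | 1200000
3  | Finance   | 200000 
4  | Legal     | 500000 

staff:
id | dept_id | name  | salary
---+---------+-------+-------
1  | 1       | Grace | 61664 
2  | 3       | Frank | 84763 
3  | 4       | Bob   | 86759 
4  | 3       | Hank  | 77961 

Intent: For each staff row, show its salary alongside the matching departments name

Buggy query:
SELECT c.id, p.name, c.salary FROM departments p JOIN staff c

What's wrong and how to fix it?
Bug: Missing join condition: each staff row is matched to all departments rows instead of just its own

Fix: Specify the join condition linking the foreign key to the parent id

Corrected query:
SELECT c.id, p.name, c.salary FROM departments p JOIN staff c ON c.dept_id = p.id

Result:
id | name    | salary
---+---------+-------
1  | Sales   | 61664 
2  | Finance | 84763 
3  | Legal   | 86759 
4  | Finance | 77961 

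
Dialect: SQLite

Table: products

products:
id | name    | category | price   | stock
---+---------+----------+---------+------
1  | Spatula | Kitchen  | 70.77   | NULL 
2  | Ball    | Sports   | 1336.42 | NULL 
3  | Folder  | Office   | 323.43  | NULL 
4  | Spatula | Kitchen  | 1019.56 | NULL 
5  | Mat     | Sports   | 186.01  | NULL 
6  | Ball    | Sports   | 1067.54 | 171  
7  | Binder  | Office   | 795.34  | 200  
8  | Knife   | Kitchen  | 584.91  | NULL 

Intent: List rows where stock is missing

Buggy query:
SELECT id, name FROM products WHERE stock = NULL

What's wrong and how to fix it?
Bug: Comparing to NULL with '=' never matches; NULL = NULL is unknown, not true

Fix: Use IS NULL to test for NULL

Corrected query:
SELECT id, name FROM products WHERE stock IS NULL

Result:
id | name   
---+--------
1  | Spatula
2  | Ball   
3  | Folder 
4  | Spatula
5  | Mat    
8  | Knife  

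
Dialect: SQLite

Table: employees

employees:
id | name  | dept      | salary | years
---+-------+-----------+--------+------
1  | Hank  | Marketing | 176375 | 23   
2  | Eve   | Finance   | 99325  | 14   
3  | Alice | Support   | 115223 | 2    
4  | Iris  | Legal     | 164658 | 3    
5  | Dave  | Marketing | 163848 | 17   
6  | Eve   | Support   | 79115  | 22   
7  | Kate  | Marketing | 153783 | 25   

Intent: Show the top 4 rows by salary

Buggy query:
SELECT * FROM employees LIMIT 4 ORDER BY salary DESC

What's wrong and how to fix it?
Bug: ORDER BY cannot follow LIMIT; LIMIT is the final clause

Fix: Swap the clauses: ORDER BY first, then LIMIT

Corrected query:
SELECT * FROM employees ORDER BY salary DESC LIMIT 4

Result:
id | name | dept      | salary | years
---+------+-----------+--------+------
1  | Hank | Marketing | 176375 | 23   
4  | Iris | Legal     | 164658 | 3    
5  | Dave | Marketing | 163848 | 17   
7  | Kate | Marketing | 153783 | 25   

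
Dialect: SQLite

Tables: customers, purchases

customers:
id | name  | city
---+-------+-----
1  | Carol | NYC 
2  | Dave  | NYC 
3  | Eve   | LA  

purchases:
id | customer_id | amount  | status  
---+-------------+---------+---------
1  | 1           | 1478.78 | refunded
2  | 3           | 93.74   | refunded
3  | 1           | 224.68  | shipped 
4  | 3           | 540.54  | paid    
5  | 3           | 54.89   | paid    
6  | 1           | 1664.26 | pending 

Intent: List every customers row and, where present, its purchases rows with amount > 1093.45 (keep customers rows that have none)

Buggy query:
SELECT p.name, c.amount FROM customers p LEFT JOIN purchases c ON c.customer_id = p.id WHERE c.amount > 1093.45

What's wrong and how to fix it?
Bug: A WHERE condition on the right-hand table after LEFT JOIN drops unmatched parents

Fix: Put 'c.amount > 1093.45' in the JOIN's ON clause instead of WHERE

Corrected query:
SELECT p.name, c.amount FROM customers p LEFT JOIN purchases c ON c.customer_id = p.id AND c.amount > 1093.45

Result:
name  | amount 
------+--------
Carol | 1478.78
Carol | 1664.26
Dave  | NULL   
Eve   | NULL   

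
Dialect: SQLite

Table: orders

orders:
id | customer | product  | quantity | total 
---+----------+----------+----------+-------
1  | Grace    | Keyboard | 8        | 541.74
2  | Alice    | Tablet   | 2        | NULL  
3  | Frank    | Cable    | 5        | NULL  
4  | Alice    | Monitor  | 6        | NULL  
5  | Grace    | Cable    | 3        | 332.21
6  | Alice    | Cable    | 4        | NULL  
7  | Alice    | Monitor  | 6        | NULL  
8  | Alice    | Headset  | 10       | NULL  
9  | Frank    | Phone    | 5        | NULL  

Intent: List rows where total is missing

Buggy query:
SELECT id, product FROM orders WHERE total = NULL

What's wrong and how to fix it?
Bug: '= NULL' is always unknown in SQL three-valued logic, so no rows match

Fix: Replace '= NULL' with 'IS NULL'

Corrected query:
SELECT id, product FROM orders WHERE total IS NULL

Result:
id | product
---+--------
2  | Tablet 
3  | Cable  
4  | Monitor
6  | Cable  
7  | Monitor
8  | Headset
9  | Phone  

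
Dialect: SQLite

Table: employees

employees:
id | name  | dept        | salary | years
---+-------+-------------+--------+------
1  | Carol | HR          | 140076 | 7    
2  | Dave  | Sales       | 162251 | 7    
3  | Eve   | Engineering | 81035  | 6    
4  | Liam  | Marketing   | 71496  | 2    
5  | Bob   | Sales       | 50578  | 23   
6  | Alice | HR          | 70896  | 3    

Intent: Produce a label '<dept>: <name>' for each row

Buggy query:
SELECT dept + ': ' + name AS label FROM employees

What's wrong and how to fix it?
Bug: SQLite uses || for string concatenation; + coerces text to numbers (yielding 0)

Fix: Replace + with || to concatenate text

Corrected query:
SELECT dept || ': ' || name AS label FROM employees

Result:
label           
----------------
HR: Carol       
Sales: Dave     
Engineering: Eve
Marketing: Liam 
Sales: Bob      
HR: Alice       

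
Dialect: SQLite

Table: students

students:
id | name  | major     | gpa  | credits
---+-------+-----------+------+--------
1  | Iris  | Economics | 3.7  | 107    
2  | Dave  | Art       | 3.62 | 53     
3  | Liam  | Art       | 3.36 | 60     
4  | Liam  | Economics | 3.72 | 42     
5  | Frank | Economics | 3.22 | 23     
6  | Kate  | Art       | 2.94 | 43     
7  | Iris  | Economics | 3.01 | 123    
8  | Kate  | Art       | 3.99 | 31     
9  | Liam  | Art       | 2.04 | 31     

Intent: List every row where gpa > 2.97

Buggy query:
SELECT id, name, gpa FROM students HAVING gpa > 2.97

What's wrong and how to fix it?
Bug: This is a non-aggregate query (no GROUP BY, no aggregates), so in SQLite the HAVING clause is invalid here; a row-level condition belongs in WHERE

Fix: Use WHERE for row-level filtering

Corrected query:
SELECT id, name, gpa FROM students WHERE gpa > 2.97

Result:
id | name  | gpa 
---+-------+-----
1  | Iris  | 3.7 
2  | Dave  | 3.62
3  | Liam  | 3.36
4  | Liam  | 3.72
5  | Frank | 3.22
7  | Iris  | 3.01
8  | Kate  | 3.99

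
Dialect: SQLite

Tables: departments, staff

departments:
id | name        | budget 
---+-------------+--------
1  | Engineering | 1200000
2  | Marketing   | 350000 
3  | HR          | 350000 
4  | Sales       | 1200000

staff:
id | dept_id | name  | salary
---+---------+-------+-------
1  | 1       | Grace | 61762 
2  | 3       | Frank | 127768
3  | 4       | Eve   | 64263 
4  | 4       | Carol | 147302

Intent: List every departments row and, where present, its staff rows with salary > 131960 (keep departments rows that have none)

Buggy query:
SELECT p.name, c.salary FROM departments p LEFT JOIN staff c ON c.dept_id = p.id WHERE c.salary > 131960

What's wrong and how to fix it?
Bug: A WHERE condition on the right-hand table after LEFT JOIN drops unmatched parents

Fix: Move the right-table condition into the ON clause so unmatched parents are kept

Corrected query:
SELECT p.name, c.salary FROM departments p LEFT JOIN staff c ON c.dept_id = p.id AND c.salary > 131960

Result:
name        | salary
------------+-------
Engineering | NULL  
Marketing   | NULL  
HR          | NULL  
Sales       | 147302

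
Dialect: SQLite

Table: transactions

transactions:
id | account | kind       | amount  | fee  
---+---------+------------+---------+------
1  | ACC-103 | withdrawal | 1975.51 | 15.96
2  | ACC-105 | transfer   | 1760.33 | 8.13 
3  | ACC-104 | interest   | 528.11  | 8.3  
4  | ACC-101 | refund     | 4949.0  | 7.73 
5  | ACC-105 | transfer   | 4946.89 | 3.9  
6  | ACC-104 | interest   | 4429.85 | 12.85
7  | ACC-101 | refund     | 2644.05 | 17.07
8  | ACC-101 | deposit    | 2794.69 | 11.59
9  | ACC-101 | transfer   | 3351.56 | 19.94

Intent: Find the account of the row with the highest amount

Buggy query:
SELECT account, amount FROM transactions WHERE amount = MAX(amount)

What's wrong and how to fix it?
Bug: WHERE is evaluated per row; an aggregate over the whole table isn't defined there

Fix: Wrap MAX in a scalar subquery so WHERE compares against a single value

Corrected query:
SELECT account, amount FROM transactions WHERE amount = (SELECT MAX(amount) FROM transactions)

Result:
account | amount
--------+-------
ACC-101 | 4949  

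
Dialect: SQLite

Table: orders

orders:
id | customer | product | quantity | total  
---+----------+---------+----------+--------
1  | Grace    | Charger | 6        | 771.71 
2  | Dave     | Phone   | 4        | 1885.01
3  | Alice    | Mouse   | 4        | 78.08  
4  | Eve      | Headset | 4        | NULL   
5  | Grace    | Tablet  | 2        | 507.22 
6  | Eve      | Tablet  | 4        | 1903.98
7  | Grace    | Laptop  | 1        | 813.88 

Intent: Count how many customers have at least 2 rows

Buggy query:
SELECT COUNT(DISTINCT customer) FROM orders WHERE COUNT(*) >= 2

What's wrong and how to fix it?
Bug: COUNT(*) cannot appear in WHERE; the per-group count doesn't exist yet

Fix: Group first with HAVING COUNT(*) >= 2, then COUNT the resulting groups

Corrected query:
SELECT COUNT(*) FROM (SELECT customer FROM orders GROUP BY customer HAVING COUNT(*) >= 2)

Result:
COUNT(*)
--------
2       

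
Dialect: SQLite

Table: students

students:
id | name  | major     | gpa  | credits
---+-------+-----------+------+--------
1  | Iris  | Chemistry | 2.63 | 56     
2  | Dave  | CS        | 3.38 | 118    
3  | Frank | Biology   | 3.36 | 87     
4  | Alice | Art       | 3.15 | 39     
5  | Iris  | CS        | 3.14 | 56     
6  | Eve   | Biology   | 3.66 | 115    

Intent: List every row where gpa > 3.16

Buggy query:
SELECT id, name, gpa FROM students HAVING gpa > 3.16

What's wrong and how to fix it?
Bug: This is a non-aggregate query (no GROUP BY, no aggregates), so in SQLite the HAVING clause is invalid here; a row-level condition belongs in WHERE

Fix: Replace HAVING with WHERE since the condition applies to individual rows

Corrected query:
SELECT id, name, gpa FROM students WHERE gpa > 3.16

Result:
id | name  | gpa 
---+-------+-----
2  | Dave  | 3.38
3  | Frank | 3.36
6  | Eve   | 3.66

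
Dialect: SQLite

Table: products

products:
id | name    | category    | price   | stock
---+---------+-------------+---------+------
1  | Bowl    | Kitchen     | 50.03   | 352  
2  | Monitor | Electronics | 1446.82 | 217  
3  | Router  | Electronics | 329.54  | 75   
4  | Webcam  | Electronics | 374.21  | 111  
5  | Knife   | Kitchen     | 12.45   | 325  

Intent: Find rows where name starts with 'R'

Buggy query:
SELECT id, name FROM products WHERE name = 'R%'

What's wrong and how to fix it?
Bug: Wildcards only work with LIKE; '=' treats '%' as a literal character

Fix: Use LIKE for wildcard pattern matching

Corrected query:
SELECT id, name FROM products WHERE name LIKE 'R%'

Result:
id | name  
---+-------
3  | Router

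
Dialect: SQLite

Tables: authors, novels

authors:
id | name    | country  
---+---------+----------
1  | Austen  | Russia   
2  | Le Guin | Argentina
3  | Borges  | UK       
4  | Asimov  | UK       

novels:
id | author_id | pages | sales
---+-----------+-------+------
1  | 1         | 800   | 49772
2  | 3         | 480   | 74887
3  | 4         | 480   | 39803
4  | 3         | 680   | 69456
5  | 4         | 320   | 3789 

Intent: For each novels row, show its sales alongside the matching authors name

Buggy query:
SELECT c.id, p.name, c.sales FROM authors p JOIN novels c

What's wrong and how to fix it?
Bug: Missing join condition: each novels row is matched to all authors rows instead of just its own

Fix: Add ON c.author_id = p.id to the JOIN

Corrected query:
SELECT c.id, p.name, c.sales FROM authors p JOIN novels c ON c.author_id = p.id

Result:
id | name   | sales
---+--------+------
1  | Austen | 49772
2  | Borges | 74887
3  | Asimov | 39803
4  | Borges | 69456
5  | Asimov | 3789 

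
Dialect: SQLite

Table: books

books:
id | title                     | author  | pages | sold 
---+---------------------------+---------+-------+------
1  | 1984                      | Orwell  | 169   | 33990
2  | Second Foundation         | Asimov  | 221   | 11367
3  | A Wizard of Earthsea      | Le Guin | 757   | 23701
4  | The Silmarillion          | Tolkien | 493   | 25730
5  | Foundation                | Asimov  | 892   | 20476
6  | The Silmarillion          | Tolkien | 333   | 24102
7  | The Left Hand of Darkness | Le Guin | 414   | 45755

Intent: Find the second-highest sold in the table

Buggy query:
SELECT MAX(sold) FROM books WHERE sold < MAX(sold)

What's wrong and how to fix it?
Bug: The inner MAX is an aggregate inside WHERE, which is not allowed

Fix: Put the inner MAX in a scalar subquery

Corrected query:
SELECT MAX(sold) FROM books WHERE sold < (SELECT MAX(sold) FROM books)

Result:
MAX(sold)
---------
33990    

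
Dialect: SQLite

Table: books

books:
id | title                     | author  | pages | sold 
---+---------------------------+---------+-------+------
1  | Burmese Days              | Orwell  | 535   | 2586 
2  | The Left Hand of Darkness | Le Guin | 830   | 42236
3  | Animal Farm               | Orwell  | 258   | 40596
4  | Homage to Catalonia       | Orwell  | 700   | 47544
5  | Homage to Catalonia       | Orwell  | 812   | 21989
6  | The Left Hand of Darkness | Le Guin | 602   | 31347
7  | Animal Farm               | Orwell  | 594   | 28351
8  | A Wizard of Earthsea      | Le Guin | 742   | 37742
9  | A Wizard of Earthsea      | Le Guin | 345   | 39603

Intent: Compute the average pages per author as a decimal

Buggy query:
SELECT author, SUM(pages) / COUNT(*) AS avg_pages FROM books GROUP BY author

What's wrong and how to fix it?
Bug: SUM(pages) and COUNT(*) are both integers; the division truncates the fractional part

Fix: Cast one side to REAL so the division keeps the fractional part

Corrected query:
SELECT author, SUM(pages) * 1.0 / COUNT(*) AS avg_pages FROM books GROUP BY author

Result:
author  | avg_pages
--------+----------
Le Guin | 629.75   
Orwell  | 579.8    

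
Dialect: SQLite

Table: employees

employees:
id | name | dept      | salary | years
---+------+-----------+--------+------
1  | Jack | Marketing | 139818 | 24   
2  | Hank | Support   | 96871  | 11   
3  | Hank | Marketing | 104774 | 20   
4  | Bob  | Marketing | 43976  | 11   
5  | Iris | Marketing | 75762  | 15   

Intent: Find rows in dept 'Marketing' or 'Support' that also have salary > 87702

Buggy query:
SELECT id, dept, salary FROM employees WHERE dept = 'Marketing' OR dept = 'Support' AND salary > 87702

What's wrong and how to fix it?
Bug: AND binds tighter than OR, so this parses as dept = 'Marketing' OR (dept = 'Support' AND salary > 87702)

Fix: Add parentheses around the OR so the AND applies to both alternatives

Corrected query:
SELECT id, dept, salary FROM employees WHERE (dept = 'Marketing' OR dept = 'Support') AND salary > 87702

Result:
id | dept      | salary
---+-----------+-------
1  | Marketing | 139818
2  | Support   | 96871 
3  | Marketing | 104774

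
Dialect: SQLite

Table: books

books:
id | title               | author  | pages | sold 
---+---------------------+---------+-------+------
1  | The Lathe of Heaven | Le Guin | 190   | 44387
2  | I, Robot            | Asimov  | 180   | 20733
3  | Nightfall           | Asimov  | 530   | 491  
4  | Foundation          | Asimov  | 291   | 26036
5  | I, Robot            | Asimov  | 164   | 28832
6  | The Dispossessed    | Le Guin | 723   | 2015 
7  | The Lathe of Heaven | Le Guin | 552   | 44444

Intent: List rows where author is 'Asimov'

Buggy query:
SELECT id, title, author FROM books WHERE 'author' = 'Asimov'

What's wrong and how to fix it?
Bug: Single quotes denote string literals in SQL; the column name is being compared as a constant string

Fix: Remove the quotes around the column name (or use double quotes for an identifier)

Corrected query:
SELECT id, title, author FROM books WHERE author = 'Asimov'

Result:
id | title      | author
---+------------+-------
2  | I, Robot   | Asimov
3  | Nightfall  | Asimov
4  | Foundation | Asimov
5  | I, Robot   | Asimov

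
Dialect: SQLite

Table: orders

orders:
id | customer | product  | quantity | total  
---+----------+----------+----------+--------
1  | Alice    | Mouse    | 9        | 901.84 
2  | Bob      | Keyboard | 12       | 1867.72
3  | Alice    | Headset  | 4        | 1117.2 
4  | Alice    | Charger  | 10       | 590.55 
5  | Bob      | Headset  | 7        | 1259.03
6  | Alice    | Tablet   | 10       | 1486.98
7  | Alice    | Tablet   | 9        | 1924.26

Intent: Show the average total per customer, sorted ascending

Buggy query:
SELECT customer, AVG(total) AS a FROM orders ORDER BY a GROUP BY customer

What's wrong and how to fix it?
Bug: GROUP BY must precede ORDER BY

Fix: Reorder: SELECT … FROM … GROUP BY … ORDER BY …

Corrected query:
SELECT customer, AVG(total) AS a FROM orders GROUP BY customer ORDER BY a

Result:
customer | a       
---------+---------
Alice    | 1204.166
Bob      | 1563.375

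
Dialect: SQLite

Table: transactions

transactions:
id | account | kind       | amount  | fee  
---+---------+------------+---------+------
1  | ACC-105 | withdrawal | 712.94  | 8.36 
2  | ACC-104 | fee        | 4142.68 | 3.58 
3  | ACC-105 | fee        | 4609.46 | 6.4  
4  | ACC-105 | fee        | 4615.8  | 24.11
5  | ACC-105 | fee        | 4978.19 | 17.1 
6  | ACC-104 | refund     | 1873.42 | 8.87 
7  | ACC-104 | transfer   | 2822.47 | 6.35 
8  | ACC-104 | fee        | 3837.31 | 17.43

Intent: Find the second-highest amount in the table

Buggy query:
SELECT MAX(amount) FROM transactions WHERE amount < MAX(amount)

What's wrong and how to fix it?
Bug: MAX(amount) on the right of the comparison is an aggregate-in-WHERE error

Fix: Put the inner MAX in a scalar subquery

Corrected query:
SELECT MAX(amount) FROM transactions WHERE amount < (SELECT MAX(amount) FROM transactions)

Result:
MAX(amount)
-----------
4615.8     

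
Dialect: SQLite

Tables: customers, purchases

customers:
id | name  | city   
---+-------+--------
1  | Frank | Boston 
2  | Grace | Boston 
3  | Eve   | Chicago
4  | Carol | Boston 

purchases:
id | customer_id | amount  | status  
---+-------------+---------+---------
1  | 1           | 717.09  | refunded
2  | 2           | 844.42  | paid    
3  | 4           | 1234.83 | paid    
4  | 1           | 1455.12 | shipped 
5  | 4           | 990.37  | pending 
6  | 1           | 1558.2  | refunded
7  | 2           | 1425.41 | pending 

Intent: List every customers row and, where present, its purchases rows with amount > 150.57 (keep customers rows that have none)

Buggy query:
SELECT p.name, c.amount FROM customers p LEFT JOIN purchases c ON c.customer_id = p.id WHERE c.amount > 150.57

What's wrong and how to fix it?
Bug: A WHERE condition on the right-hand table after LEFT JOIN drops unmatched parents

Fix: Move the right-table condition into the ON clause so unmatched parents are kept

Corrected query:
SELECT p.name, c.amount FROM customers p LEFT JOIN purchases c ON c.customer_id = p.id AND c.amount > 150.57

Result:
name  | amount 
------+--------
Frank | 717.09 
Frank | 1455.12
Frank | 1558.2 
Grace | 844.42 
Grace | 1425.41
Eve   | NULL   
Carol | 990.37 
Carol | 1234.83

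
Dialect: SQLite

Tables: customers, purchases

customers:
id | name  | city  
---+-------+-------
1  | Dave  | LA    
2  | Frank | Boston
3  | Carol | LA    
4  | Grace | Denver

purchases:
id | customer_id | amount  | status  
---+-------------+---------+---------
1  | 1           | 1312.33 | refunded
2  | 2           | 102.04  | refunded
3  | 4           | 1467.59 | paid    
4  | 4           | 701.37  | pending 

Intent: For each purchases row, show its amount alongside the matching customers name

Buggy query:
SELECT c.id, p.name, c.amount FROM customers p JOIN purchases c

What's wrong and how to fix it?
Bug: Missing join condition: each purchases row is matched to all customers rows instead of just its own

Fix: Add ON c.customer_id = p.id to the JOIN

Corrected query:
SELECT c.id, p.name, c.amount FROM customers p JOIN purchases c ON c.customer_id = p.id

Result:
id | name  | amount 
---+-------+--------
1  | Dave  | 1312.33
2  | Frank | 102.04 
3  | Grace | 1467.59
4  | Grace | 701.37 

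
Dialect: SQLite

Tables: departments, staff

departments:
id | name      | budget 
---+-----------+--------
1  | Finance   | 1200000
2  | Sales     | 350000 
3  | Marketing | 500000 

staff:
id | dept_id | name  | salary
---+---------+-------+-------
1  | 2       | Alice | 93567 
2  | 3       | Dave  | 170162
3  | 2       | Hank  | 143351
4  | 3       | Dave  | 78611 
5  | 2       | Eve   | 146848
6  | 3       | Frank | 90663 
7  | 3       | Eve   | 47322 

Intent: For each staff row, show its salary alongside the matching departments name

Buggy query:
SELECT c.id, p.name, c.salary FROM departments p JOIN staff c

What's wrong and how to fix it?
Bug: Missing join condition: each staff row is matched to all departments rows instead of just its own

Fix: Specify the join condition linking the foreign key to the parent id

Corrected query:
SELECT c.id, p.name, c.salary FROM departments p JOIN staff c ON c.dept_id = p.id

Result:
id | name      | salary
---+-----------+-------
1  | Sales     | 93567 
2  | Marketing | 170162
3  | Sales     | 143351
4  | Marketing | 78611 
5  | Sales     | 146848
6  | Marketing | 90663 
7  | Marketing | 47322 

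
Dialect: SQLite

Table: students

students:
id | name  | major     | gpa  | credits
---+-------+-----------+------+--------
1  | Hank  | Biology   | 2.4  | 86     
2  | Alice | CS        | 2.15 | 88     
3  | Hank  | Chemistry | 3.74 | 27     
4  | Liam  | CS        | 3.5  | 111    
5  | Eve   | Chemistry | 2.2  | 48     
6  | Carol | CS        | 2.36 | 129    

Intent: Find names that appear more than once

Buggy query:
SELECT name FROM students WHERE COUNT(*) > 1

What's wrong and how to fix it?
Bug: WHERE can't reference COUNT(*); aggregates are computed after WHERE

Fix: GROUP BY name, then filter groups with HAVING COUNT(*) > 1

Corrected query:
SELECT name FROM students GROUP BY name HAVING COUNT(*) > 1

Result:
name
----
Hank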